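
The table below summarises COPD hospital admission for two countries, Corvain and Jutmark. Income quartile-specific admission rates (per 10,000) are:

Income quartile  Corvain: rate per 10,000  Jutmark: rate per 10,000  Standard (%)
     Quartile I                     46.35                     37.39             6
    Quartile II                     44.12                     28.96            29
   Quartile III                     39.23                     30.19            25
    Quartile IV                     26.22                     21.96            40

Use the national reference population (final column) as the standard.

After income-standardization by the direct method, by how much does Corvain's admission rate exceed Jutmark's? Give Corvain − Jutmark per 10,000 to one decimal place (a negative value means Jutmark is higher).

Standard weights: 0.06, 0.29, 0.25, 0.40.
Corvain: 0.0600×46.35 + 0.2900×44.12 + 0.2500×39.23 + 0.4000×26.22 = 35.8713 per 10,000.
Jutmark: 0.0600×37.39 + 0.2900×28.96 + 0.2500×30.19 + 0.4000×21.96 = 26.9733 per 10,000.
Difference = 35.8713 − 26.9733 = 8.8980.

8.9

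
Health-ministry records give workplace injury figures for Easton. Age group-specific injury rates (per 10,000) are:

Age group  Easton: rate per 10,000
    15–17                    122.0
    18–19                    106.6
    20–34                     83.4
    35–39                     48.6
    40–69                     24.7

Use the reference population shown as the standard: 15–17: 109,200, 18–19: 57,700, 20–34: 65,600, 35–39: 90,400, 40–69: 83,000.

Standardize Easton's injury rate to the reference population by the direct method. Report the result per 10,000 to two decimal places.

77.33

Standard total = 405,900; weights = 0.2690, 0.1422, 0.1616, 0.2227, 0.2045.
Standardized rate: 0.2690×122.0 + 0.1422×106.6 + 0.1616×83.4 + 0.2227×48.6 + 0.2045×24.7 = 77.3289 per 10,000.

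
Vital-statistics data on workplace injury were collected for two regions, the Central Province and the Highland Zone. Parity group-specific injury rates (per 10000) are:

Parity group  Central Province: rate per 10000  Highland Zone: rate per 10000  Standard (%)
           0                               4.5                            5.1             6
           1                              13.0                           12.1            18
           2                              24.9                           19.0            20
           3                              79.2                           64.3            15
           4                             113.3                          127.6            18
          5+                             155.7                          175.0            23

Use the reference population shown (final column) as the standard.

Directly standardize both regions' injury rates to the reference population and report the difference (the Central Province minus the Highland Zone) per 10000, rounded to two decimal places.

Standard weights: 0.06, 0.18, 0.20, 0.15, 0.18, 0.23.
The Central Province: 0.0600×4.5 + 0.1800×13.0 + 0.2000×24.9 + 0.1500×79.2 + 0.1800×113.3 + 0.2300×155.7 = 75.6750 per 10000.
The Highland Zone: 0.0600×5.1 + 0.1800×12.1 + 0.2000×19.0 + 0.1500×64.3 + 0.1800×127.6 + 0.2300×175.0 = 79.1470 per 10000.
Difference = 75.6750 − 79.1470 = -3.4720.

-3.47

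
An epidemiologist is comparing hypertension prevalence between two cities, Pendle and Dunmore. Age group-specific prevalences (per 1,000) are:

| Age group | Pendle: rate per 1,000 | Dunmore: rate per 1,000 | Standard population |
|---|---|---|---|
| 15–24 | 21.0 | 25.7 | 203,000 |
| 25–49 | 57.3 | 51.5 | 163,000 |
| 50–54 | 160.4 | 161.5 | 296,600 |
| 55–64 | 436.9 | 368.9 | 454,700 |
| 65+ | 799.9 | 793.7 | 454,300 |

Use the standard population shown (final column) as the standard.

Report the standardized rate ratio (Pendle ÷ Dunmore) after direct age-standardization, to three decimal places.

1.057

Standard total = 1,571,600; weights = 0.1292, 0.1037, 0.1887, 0.2893, 0.2891.
Pendle: 0.1292×21.0 + 0.1037×57.3 + 0.1887×160.4 + 0.2893×436.9 + 0.2891×799.9 = 396.5580 per 1,000.
Dunmore: 0.1292×25.7 + 0.1037×51.5 + 0.1887×161.5 + 0.2893×368.9 + 0.2891×793.7 = 375.3049 per 1,000.
Ratio = 396.5580 ÷ 375.3049 = 1.05663.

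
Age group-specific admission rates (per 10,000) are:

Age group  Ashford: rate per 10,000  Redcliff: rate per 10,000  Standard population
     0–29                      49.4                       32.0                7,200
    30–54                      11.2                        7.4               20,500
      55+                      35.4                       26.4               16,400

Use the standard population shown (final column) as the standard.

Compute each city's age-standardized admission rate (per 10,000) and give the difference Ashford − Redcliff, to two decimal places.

7.95

Standard total = 44,100; weights = 0.1633, 0.4649, 0.3719.
Ashford: 0.1633×49.4 + 0.4649×11.2 + 0.3719×35.4 = 26.4363 per 10,000.
Redcliff: 0.1633×32.0 + 0.4649×7.4 + 0.3719×26.4 = 18.4821 per 10,000.
Difference = 26.4363 − 18.4821 = 7.9542.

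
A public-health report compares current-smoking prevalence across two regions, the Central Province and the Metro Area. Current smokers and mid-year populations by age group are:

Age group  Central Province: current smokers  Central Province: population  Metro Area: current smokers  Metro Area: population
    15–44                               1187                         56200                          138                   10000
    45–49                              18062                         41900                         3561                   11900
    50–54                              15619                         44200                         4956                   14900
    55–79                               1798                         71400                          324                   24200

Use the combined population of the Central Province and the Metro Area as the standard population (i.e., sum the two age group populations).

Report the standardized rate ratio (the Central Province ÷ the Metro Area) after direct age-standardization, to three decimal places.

1.262

Age-specific rates per 1000 for the Central Province: 21.121, 431.074, 353.371, 25.182.
For the Metro Area: 13.800, 299.244, 332.617, 13.388.
Combined standard total = 274700; weights = 0.2410, 0.1959, 0.2151, 0.3480.
The Central Province: 0.2410×21.121 + 0.1959×431.074 + 0.2151×353.371 + 0.3480×25.182 = 174.3052 per 1000.
The Metro Area: 0.2410×13.800 + 0.1959×299.244 + 0.2151×332.617 + 0.3480×13.388 = 138.1525 per 1000.
Ratio = 174.3052 ÷ 138.1525 = 1.26169.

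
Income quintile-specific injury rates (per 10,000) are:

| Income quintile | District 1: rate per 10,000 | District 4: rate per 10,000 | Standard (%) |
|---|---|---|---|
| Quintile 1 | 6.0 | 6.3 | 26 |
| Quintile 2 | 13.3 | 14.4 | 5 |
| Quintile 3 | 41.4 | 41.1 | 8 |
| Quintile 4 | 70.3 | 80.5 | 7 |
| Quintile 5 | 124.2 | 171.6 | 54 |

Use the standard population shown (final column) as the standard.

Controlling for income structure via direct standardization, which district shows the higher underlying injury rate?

Standard weights: 0.26, 0.05, 0.08, 0.07, 0.54.
District 1: 0.2600×6.0 + 0.0500×13.3 + 0.0800×41.4 + 0.0700×70.3 + 0.5400×124.2 = 77.5260 per 10,000.
District 4: 0.2600×6.3 + 0.0500×14.4 + 0.0800×41.1 + 0.0700×80.5 + 0.5400×171.6 = 103.9450 per 10,000.

District 4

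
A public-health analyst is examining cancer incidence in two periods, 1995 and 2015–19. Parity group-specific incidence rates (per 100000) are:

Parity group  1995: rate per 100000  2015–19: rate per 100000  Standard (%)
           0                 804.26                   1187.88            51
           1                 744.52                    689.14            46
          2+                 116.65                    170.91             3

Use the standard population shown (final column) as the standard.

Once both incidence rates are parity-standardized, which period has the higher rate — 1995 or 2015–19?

2015–19

Standard weights: 0.51, 0.46, 0.03.
1995: 0.5100×804.26 + 0.4600×744.52 + 0.0300×116.65 = 756.1513 per 100000.
2015–19: 0.5100×1187.88 + 0.4600×689.14 + 0.0300×170.91 = 927.9505 per 100000.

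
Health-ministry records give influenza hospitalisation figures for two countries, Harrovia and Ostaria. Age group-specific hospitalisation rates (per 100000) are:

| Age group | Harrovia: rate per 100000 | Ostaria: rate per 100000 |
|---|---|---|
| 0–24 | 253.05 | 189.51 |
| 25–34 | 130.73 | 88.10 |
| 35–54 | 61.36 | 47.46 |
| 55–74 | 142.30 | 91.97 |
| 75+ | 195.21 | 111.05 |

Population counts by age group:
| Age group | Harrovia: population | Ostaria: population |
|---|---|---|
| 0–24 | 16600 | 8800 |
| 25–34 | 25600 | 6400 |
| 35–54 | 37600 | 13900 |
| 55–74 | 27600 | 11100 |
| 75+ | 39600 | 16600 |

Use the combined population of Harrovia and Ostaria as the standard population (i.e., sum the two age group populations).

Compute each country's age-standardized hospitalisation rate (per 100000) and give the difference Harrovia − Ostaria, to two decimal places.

50.89

Combined standard total = 203800; weights = 0.1246, 0.1570, 0.2527, 0.1899, 0.2758.
Harrovia: 0.1246×253.05 + 0.1570×130.73 + 0.2527×61.36 + 0.1899×142.30 + 0.2758×195.21 = 148.4234 per 100000.
Ostaria: 0.1246×189.51 + 0.1570×88.10 + 0.2527×47.46 + 0.1899×91.97 + 0.2758×111.05 = 97.5328 per 100000.
Difference = 148.4234 − 97.5328 = 50.8905.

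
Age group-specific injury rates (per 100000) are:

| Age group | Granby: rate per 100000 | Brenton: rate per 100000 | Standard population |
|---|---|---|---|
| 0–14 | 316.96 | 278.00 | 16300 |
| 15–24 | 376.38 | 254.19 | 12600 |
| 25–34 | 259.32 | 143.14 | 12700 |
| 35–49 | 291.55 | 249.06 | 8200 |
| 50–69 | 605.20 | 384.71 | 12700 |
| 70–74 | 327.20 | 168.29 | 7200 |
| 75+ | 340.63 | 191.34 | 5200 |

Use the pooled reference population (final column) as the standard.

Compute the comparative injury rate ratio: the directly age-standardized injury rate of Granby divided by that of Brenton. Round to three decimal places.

Standard total = 74900; weights = 0.2176, 0.1682, 0.1696, 0.1095, 0.1696, 0.0961, 0.0694.
Granby: 0.2176×316.96 + 0.1682×376.38 + 0.1696×259.32 + 0.1095×291.55 + 0.1696×605.20 + 0.0961×327.20 + 0.0694×340.63 = 365.9021 per 100000.
Brenton: 0.2176×278.00 + 0.1682×254.19 + 0.1696×143.14 + 0.1095×249.06 + 0.1696×384.71 + 0.0961×168.29 + 0.0694×191.34 = 249.4905 per 100000.
Ratio = 365.9021 ÷ 249.4905 = 1.46660.

1.467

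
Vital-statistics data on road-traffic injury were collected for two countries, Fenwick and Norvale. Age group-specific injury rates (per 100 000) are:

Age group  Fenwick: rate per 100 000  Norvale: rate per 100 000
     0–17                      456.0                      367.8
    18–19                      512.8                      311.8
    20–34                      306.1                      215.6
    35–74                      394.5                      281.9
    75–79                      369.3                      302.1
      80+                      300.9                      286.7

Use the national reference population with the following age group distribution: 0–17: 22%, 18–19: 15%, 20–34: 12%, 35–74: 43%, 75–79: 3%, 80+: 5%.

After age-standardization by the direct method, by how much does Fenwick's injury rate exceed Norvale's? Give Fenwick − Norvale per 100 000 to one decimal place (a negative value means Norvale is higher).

111.6

Standard weights: 0.22, 0.15, 0.12, 0.43, 0.03, 0.05.
Fenwick: 0.2200×456.0 + 0.1500×512.8 + 0.1200×306.1 + 0.4300×394.5 + 0.0300×369.3 + 0.0500×300.9 = 409.7310 per 100 000.
Norvale: 0.2200×367.8 + 0.1500×311.8 + 0.1200×215.6 + 0.4300×281.9 + 0.0300×302.1 + 0.0500×286.7 = 298.1730 per 100 000.
Difference = 409.7310 − 298.1730 = 111.5580.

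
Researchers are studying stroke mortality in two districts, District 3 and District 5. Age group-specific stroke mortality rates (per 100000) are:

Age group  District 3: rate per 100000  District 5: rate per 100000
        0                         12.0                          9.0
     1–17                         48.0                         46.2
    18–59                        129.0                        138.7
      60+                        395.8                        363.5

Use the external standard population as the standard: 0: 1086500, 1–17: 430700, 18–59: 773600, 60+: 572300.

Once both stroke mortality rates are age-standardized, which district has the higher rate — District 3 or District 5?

District 3

Standard total = 2863100; weights = 0.3795, 0.1504, 0.2702, 0.1999.
District 3: 0.3795×12.0 + 0.1504×48.0 + 0.2702×129.0 + 0.1999×395.8 = 125.7456 per 100000.
District 5: 0.3795×9.0 + 0.1504×46.2 + 0.2702×138.7 + 0.1999×363.5 = 120.5009 per 100000.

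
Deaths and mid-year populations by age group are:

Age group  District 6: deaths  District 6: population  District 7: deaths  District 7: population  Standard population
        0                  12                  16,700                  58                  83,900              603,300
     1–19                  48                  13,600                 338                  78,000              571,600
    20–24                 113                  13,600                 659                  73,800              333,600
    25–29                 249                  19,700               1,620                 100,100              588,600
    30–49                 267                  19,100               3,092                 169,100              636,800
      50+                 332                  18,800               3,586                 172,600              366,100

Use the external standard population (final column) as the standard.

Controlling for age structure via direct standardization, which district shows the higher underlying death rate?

Age-specific rates per 1,000 for District 6: 0.719, 3.529, 8.309, 12.640, 13.979, 17.660.
For District 7: 0.691, 4.333, 8.930, 16.184, 18.285, 20.776.
Standard total = 3,100,000; weights = 0.1946, 0.1844, 0.1076, 0.1899, 0.2054, 0.1181.
District 6: 0.1946×0.719 + 0.1844×3.529 + 0.1076×8.309 + 0.1899×12.640 + 0.2054×13.979 + 0.1181×17.660 = 9.0418 per 1,000.
District 7: 0.1946×0.691 + 0.1844×4.333 + 0.1076×8.930 + 0.1899×16.184 + 0.2054×18.285 + 0.1181×20.776 = 11.1770 per 1,000.

District 7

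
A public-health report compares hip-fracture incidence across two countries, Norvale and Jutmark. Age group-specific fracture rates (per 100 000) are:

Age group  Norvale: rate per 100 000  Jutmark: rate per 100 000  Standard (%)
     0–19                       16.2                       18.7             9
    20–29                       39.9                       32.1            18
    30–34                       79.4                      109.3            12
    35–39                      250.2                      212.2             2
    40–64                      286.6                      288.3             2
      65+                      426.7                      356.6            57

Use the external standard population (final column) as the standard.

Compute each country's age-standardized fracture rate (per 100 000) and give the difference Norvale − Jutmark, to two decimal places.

Standard weights: 0.09, 0.18, 0.12, 0.02, 0.02, 0.57.
Norvale: 0.0900×16.2 + 0.1800×39.9 + 0.1200×79.4 + 0.0200×250.2 + 0.0200×286.6 + 0.5700×426.7 = 272.1230 per 100 000.
Jutmark: 0.0900×18.7 + 0.1800×32.1 + 0.1200×109.3 + 0.0200×212.2 + 0.0200×288.3 + 0.5700×356.6 = 233.8490 per 100 000.
Difference = 272.1230 − 233.8490 = 38.2740.

38.27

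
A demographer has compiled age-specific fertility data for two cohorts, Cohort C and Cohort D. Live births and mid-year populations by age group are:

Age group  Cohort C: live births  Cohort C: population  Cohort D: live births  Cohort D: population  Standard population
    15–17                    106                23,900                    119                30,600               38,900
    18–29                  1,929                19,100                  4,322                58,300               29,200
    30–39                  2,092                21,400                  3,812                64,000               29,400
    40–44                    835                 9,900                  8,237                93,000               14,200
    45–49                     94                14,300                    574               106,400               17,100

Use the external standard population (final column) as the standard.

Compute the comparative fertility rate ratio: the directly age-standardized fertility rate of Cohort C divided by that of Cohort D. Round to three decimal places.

1.349

Age-specific rates per 1,000 for Cohort C: 4.435, 100.995, 97.757, 84.343, 6.573.
For Cohort D: 3.889, 74.134, 59.562, 88.570, 5.395.
Standard total = 128,800; weights = 0.3020, 0.2267, 0.2283, 0.1102, 0.1328.
Cohort C: 0.3020×4.435 + 0.2267×100.995 + 0.2283×97.757 + 0.1102×84.343 + 0.1328×6.573 = 56.7214 per 1,000.
Cohort D: 0.3020×3.889 + 0.2267×74.134 + 0.2283×59.562 + 0.1102×88.570 + 0.1328×5.395 = 42.0580 per 1,000.
Ratio = 56.7214 ÷ 42.0580 = 1.34865.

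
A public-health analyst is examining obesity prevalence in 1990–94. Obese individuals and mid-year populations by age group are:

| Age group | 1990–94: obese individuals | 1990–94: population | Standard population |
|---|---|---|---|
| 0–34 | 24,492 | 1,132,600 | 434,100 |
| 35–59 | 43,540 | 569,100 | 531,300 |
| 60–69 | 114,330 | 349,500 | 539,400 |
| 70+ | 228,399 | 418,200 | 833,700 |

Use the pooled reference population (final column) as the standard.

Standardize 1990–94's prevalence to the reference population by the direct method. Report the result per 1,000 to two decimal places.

Age-specific rates per 1,000 for 1990–94: 21.625, 76.507, 327.124, 546.148.
Standard total = 2,338,500; weights = 0.1856, 0.2272, 0.2307, 0.3565.
Standardized rate: 0.1856×21.625 + 0.2272×76.507 + 0.2307×327.124 + 0.3565×546.148 = 291.5585 per 1,000.

291.56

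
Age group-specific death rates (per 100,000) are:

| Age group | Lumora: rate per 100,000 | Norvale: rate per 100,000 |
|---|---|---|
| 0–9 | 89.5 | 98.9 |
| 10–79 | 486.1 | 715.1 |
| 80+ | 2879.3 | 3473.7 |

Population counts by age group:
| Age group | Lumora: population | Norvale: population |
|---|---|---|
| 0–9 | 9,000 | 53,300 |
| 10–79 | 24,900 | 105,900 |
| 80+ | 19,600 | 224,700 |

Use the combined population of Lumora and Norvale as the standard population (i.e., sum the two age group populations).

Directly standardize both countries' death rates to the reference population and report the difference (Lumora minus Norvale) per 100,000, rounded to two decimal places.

Combined standard total = 437,400; weights = 0.1424, 0.2990, 0.5585.
Lumora: 0.1424×89.5 + 0.2990×486.1 + 0.5585×2879.3 = 1766.2797 per 100,000.
Norvale: 0.1424×98.9 + 0.2990×715.1 + 0.5585×3473.7 = 2168.0875 per 100,000.
Difference = 1766.2797 − 2168.0875 = -401.8078.

-401.81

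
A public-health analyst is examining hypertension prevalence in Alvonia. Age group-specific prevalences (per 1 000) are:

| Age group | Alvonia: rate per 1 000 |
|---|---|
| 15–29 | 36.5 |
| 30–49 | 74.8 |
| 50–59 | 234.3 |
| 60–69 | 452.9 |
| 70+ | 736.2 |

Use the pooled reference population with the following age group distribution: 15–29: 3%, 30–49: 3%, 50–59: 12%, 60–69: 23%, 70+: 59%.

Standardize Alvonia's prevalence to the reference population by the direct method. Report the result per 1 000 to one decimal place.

Standard weights: 0.03, 0.03, 0.12, 0.23, 0.59.
Standardized rate: 0.0300×36.5 + 0.0300×74.8 + 0.1200×234.3 + 0.2300×452.9 + 0.5900×736.2 = 569.9800 per 1 000.

570.0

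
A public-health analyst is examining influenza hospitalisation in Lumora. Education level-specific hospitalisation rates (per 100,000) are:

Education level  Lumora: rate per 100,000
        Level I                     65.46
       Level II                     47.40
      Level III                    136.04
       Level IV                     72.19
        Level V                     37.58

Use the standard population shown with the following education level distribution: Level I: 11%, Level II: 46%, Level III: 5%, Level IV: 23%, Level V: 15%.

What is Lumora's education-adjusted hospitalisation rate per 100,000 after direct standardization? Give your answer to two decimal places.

58.05

Standard weights: 0.11, 0.46, 0.05, 0.23, 0.15.
Standardized rate: 0.1100×65.46 + 0.4600×47.40 + 0.0500×136.04 + 0.2300×72.19 + 0.1500×37.58 = 58.0473 per 100,000.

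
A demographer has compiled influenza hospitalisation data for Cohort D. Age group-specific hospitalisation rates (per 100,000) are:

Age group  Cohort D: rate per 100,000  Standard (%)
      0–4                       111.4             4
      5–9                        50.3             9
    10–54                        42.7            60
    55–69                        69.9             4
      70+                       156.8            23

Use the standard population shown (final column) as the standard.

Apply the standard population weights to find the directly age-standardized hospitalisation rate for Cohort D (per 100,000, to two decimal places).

Standard weights: 0.04, 0.09, 0.60, 0.04, 0.23.
Standardized rate: 0.0400×111.4 + 0.0900×50.3 + 0.6000×42.7 + 0.0400×69.9 + 0.2300×156.8 = 73.4630 per 100,000.

73.46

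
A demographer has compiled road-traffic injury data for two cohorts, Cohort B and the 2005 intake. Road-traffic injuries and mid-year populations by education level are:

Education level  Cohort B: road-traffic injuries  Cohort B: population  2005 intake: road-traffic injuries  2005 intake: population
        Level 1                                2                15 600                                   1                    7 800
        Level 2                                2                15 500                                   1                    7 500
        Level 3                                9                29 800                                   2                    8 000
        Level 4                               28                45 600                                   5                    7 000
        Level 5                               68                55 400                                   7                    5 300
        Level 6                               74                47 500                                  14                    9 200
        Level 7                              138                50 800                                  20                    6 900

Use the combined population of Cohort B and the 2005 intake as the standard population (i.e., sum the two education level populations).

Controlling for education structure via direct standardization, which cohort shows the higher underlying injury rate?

2005 intake

Education-specific rates per 100 000 for Cohort B: 12.82, 12.90, 30.20, 61.40, 122.74, 155.79, 271.65.
For the 2005 intake: 12.82, 13.33, 25.00, 71.43, 132.08, 152.17, 289.86.
Combined standard total = 311 900; weights = 0.0750, 0.0737, 0.1212, 0.1686, 0.1946, 0.1818, 0.1850.
Cohort B: 0.0750×12.82 + 0.0737×12.90 + 0.1212×30.20 + 0.1686×61.40 + 0.1946×122.74 + 0.1818×155.79 + 0.1850×271.65 = 118.3919 per 100 000.
The 2005 intake: 0.0750×12.82 + 0.0737×13.33 + 0.1212×25.00 + 0.1686×71.43 + 0.1946×132.08 + 0.1818×152.17 + 0.1850×289.86 = 124.0099 per 100 000.
The crude rates (123.37 vs 96.71) would put Cohort B higher, but that reflects its education composition; once standardized to a common education structure, the 2005 intake has the higher underlying rate.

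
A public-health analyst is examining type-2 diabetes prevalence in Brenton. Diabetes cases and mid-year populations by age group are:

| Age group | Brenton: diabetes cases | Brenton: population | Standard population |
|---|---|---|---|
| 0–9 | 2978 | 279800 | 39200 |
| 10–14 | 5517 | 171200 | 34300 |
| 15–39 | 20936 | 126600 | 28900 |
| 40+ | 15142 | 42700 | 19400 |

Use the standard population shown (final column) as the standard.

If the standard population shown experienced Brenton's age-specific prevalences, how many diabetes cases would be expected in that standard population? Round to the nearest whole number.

Age-specific rates per 1000 for Brenton: 10.643, 32.225, 165.371, 354.614.
Expected diabetes cases = Σ (standard pop × age-specific rate ÷ 1000)
= 39200×10.643/1000 + 34300×32.225/1000 + 28900×165.371/1000 + 19400×354.614/1000
= 417.22 + 1105.33 + 4779.23 + 6879.50 = 13181.28.

13181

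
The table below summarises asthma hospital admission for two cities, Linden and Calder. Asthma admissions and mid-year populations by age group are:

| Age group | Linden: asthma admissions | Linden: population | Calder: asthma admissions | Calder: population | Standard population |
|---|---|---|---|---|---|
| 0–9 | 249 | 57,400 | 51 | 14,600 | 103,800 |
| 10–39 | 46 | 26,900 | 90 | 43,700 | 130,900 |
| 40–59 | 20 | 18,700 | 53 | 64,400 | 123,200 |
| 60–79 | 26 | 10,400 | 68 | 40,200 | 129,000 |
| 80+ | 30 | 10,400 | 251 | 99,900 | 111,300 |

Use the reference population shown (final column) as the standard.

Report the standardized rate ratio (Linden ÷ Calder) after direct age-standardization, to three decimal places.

Age-specific rates per 10,000 for Linden: 43.38, 17.10, 10.70, 25.00, 28.85.
For Calder: 34.93, 20.59, 8.23, 16.92, 25.13.
Standard total = 598,200; weights = 0.1735, 0.2188, 0.2060, 0.2156, 0.1861.
Linden: 0.1735×43.38 + 0.2188×17.10 + 0.2060×10.70 + 0.2156×25.00 + 0.1861×28.85 = 24.2302 per 10,000.
Calder: 0.1735×34.93 + 0.2188×20.59 + 0.2060×8.23 + 0.2156×16.92 + 0.1861×25.13 = 20.5854 per 10,000.
Ratio = 24.2302 ÷ 20.5854 = 1.17705.

1.177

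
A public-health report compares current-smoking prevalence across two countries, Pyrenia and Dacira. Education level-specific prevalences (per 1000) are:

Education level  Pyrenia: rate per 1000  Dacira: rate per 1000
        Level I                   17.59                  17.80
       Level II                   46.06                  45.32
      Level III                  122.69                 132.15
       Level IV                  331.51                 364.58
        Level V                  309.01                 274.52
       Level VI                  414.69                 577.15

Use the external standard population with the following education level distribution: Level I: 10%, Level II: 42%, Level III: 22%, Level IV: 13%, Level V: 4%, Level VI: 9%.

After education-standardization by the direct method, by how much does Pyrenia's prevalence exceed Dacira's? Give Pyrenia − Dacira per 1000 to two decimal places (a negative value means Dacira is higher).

-19.33

Standard weights: 0.10, 0.42, 0.22, 0.13, 0.04, 0.09.
Pyrenia: 0.1000×17.59 + 0.4200×46.06 + 0.2200×122.69 + 0.1300×331.51 + 0.0400×309.01 + 0.0900×414.69 = 140.8748 per 1000.
Dacira: 0.1000×17.80 + 0.4200×45.32 + 0.2200×132.15 + 0.1300×364.58 + 0.0400×274.52 + 0.0900×577.15 = 160.2071 per 1000.
Difference = 140.8748 − 160.2071 = -19.3323.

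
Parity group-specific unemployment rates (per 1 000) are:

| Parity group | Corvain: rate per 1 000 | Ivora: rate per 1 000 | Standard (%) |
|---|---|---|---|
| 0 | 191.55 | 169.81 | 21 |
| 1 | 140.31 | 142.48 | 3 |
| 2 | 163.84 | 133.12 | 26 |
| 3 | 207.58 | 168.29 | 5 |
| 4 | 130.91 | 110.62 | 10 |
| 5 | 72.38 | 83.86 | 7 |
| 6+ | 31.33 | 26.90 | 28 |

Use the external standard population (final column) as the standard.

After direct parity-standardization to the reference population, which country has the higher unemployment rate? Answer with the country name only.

Standard weights: 0.21, 0.03, 0.26, 0.05, 0.10, 0.07, 0.28.
Corvain: 0.2100×191.55 + 0.0300×140.31 + 0.2600×163.84 + 0.0500×207.58 + 0.1000×130.91 + 0.0700×72.38 + 0.2800×31.33 = 124.3422 per 1 000.
Ivora: 0.2100×169.81 + 0.0300×142.48 + 0.2600×133.12 + 0.0500×168.29 + 0.1000×110.62 + 0.0700×83.86 + 0.2800×26.90 = 107.4244 per 1 000.

Corvain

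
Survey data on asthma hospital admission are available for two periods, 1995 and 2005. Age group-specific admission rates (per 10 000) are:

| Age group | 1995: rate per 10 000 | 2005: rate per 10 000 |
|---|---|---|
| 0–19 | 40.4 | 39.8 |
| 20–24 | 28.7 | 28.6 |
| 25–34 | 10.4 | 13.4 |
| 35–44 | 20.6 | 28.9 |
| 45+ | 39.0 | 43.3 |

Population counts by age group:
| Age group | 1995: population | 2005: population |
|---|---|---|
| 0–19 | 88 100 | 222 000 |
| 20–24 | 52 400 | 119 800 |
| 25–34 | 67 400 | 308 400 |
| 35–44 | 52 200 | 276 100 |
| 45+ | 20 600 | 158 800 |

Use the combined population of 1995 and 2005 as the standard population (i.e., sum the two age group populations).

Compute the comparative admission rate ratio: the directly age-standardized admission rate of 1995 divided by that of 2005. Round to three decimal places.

0.888

Combined standard total = 1 365 800; weights = 0.2270, 0.1261, 0.2752, 0.2404, 0.1314.
1995: 0.2270×40.4 + 0.1261×28.7 + 0.2752×10.4 + 0.2404×20.6 + 0.1314×39.0 = 25.7271 per 10 000.
2005: 0.2270×39.8 + 0.1261×28.6 + 0.2752×13.4 + 0.2404×28.9 + 0.1314×43.3 = 28.9636 per 10 000.
Ratio = 25.7271 ÷ 28.9636 = 0.88826.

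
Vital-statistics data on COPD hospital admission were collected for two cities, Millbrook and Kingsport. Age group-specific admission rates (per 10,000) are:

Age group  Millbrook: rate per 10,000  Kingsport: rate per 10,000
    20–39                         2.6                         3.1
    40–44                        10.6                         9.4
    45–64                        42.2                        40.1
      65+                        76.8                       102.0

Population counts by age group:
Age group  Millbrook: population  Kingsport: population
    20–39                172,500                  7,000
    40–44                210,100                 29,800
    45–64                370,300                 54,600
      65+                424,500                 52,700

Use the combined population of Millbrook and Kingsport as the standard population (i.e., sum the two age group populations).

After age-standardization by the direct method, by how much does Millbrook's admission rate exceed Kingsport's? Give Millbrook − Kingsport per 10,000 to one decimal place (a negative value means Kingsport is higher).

-8.3

Combined standard total = 1,321,500; weights = 0.1358, 0.1815, 0.3215, 0.3611.
Millbrook: 0.1358×2.6 + 0.1815×10.6 + 0.3215×42.2 + 0.3611×76.8 = 43.5788 per 10,000.
Kingsport: 0.1358×3.1 + 0.1815×9.4 + 0.3215×40.1 + 0.3611×102.0 = 51.8535 per 10,000.
Difference = 43.5788 − 51.8535 = -8.2747.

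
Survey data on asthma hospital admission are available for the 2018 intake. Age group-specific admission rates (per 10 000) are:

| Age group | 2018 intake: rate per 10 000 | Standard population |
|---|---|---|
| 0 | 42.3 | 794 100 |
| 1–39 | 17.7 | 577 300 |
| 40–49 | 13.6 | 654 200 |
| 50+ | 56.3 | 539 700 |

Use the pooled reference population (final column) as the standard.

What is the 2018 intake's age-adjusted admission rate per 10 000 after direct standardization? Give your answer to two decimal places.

32.39

Standard total = 2 565 300; weights = 0.3096, 0.2250, 0.2550, 0.2104.
Standardized rate: 0.3096×42.3 + 0.2250×17.7 + 0.2550×13.6 + 0.2104×56.3 = 32.3903 per 10 000.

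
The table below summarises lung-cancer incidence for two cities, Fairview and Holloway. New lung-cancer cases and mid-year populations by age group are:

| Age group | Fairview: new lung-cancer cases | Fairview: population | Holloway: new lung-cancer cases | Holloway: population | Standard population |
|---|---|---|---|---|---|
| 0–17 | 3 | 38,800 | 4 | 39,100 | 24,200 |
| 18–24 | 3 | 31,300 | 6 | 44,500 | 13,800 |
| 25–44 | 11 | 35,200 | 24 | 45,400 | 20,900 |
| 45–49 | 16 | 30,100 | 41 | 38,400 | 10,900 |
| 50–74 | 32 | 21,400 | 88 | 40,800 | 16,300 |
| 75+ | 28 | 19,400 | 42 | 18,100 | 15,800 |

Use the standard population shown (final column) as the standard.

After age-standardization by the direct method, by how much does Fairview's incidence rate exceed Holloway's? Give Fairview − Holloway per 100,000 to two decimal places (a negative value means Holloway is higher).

Age-specific rates per 100,000 for Fairview: 7.73, 9.58, 31.25, 53.16, 149.53, 144.33.
For Holloway: 10.23, 13.48, 52.86, 106.77, 215.69, 232.04.
Standard total = 101,900; weights = 0.2375, 0.1354, 0.2051, 0.1070, 0.1600, 0.1551.
Fairview: 0.2375×7.73 + 0.1354×9.58 + 0.2051×31.25 + 0.1070×53.16 + 0.1600×149.53 + 0.1551×144.33 = 61.5280 per 100,000.
Holloway: 0.2375×10.23 + 0.1354×13.48 + 0.2051×52.86 + 0.1070×106.77 + 0.1600×215.69 + 0.1551×232.04 = 96.9997 per 100,000.
Difference = 61.5280 − 96.9997 = -35.4717.

-35.47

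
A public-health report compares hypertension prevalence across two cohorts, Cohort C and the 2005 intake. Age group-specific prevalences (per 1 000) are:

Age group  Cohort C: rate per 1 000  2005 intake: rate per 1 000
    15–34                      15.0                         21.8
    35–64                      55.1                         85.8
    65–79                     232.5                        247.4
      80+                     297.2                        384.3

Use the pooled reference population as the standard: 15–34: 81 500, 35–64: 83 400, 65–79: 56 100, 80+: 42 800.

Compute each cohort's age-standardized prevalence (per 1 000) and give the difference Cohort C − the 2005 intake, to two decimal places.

Standard total = 263 800; weights = 0.3089, 0.3161, 0.2127, 0.1622.
Cohort C: 0.3089×15.0 + 0.3161×55.1 + 0.2127×232.5 + 0.1622×297.2 = 119.7166 per 1 000.
The 2005 intake: 0.3089×21.8 + 0.3161×85.8 + 0.2127×247.4 + 0.1622×384.3 = 148.8234 per 1 000.
Difference = 119.7166 − 148.8234 = -29.1067.

-29.11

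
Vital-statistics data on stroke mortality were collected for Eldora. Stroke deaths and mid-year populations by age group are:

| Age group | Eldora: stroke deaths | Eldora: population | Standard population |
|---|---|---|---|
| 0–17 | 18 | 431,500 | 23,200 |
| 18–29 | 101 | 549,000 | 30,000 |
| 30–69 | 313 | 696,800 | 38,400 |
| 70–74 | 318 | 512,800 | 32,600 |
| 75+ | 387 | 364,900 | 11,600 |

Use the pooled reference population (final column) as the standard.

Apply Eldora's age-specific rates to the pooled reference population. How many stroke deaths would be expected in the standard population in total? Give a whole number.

Age-specific rates per 100,000 for Eldora: 4.17, 18.40, 44.92, 62.01, 106.06.
Expected stroke deaths = Σ (standard pop × age-specific rate ÷ 100,000)
= 23,200×4.17/100,000 + 30,000×18.40/100,000 + 38,400×44.92/100,000 + 32,600×62.01/100,000 + 11,600×106.06/100,000
= 0.97 + 5.52 + 17.25 + 20.22 + 12.30 = 56.25.

56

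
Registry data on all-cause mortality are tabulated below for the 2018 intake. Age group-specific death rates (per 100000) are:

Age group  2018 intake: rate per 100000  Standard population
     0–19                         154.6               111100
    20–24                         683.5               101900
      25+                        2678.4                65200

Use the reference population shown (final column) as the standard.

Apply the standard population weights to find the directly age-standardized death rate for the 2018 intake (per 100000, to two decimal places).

939.81

Standard total = 278200; weights = 0.3994, 0.3663, 0.2344.
Standardized rate: 0.3994×154.6 + 0.3663×683.5 + 0.2344×2678.4 = 939.8145 per 100000.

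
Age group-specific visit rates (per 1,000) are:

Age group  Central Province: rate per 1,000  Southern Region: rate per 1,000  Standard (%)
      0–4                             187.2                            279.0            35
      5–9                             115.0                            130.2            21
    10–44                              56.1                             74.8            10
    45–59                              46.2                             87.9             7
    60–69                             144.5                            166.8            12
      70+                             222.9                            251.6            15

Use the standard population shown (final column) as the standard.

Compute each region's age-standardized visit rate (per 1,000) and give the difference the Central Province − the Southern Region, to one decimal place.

-47.1

Standard weights: 0.35, 0.21, 0.10, 0.07, 0.12, 0.15.
The Central Province: 0.3500×187.2 + 0.2100×115.0 + 0.1000×56.1 + 0.0700×46.2 + 0.1200×144.5 + 0.1500×222.9 = 149.2890 per 1,000.
The Southern Region: 0.3500×279.0 + 0.2100×130.2 + 0.1000×74.8 + 0.0700×87.9 + 0.1200×166.8 + 0.1500×251.6 = 196.3810 per 1,000.
Difference = 149.2890 − 196.3810 = -47.0920.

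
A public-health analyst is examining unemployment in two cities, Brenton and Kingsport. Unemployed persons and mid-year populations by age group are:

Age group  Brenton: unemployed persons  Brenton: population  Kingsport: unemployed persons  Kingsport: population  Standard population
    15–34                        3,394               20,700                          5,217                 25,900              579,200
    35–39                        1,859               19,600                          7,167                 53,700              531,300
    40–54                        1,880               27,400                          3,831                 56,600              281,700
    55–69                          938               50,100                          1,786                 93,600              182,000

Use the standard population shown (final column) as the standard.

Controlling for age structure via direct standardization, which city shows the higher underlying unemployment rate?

Kingsport

Age-specific rates per 1,000 for Brenton: 163.961, 94.847, 68.613, 18.723.
For Kingsport: 201.429, 133.464, 67.686, 19.081.
Standard total = 1,574,200; weights = 0.3679, 0.3375, 0.1789, 0.1156.
Brenton: 0.3679×163.961 + 0.3375×94.847 + 0.1789×68.613 + 0.1156×18.723 = 106.7809 per 1,000.
Kingsport: 0.3679×201.429 + 0.3375×133.464 + 0.1789×67.686 + 0.1156×19.081 = 133.4751 per 1,000.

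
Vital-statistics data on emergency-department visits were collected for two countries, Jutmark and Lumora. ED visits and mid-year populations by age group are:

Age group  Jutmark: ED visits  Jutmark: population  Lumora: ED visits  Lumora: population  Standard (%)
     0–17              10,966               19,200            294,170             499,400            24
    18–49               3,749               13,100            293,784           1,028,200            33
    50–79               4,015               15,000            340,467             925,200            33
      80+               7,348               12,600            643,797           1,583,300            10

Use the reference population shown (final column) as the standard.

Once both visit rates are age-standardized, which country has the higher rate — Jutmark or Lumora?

Age-specific rates per 1,000 for Jutmark: 571.146, 286.183, 267.667, 583.175.
For Lumora: 589.047, 285.727, 367.993, 406.617.
Standard weights: 0.24, 0.33, 0.33, 0.10.
Jutmark: 0.2400×571.146 + 0.3300×286.183 + 0.3300×267.667 + 0.1000×583.175 = 378.1629 per 1,000.
Lumora: 0.2400×589.047 + 0.3300×285.727 + 0.3300×367.993 + 0.1000×406.617 = 397.7604 per 1,000.
The crude rates (435.36 vs 389.54) would put Jutmark higher, but that reflects its age composition; once standardized to a common age structure, Lumora has the higher underlying rate.

Lumora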